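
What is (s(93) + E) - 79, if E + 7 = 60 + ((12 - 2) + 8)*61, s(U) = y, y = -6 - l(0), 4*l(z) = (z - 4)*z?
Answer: 1066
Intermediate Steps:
l(z) = z*(-4 + z)/4 (l(z) = ((z - 4)*z)/4 = ((-4 + z)*z)/4 = (z*(-4 + z))/4 = z*(-4 + z)/4)
y = -6 (y = -6 - 0*(-4 + 0)/4 = -6 - 0*(-4)/4 = -6 - 1*0 = -6 + 0 = -6)
s(U) = -6
E = 1151 (E = -7 + (60 + ((12 - 2) + 8)*61) = -7 + (60 + (10 + 8)*61) = -7 + (60 + 18*61) = -7 + (60 + 1098) = -7 + 1158 = 1151)
(s(93) + E) - 79 = (-6 + 1151) - 79 = 1145 - 79 = 1066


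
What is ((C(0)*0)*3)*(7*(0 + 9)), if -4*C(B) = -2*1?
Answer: 0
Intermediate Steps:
C(B) = 1/2 (C(B) = -(-1)/2 = -1/4*(-2) = 1/2)
((C(0)*0)*3)*(7*(0 + 9)) = (((1/2)*0)*3)*(7*(0 + 9)) = (0*3)*(7*9) = 0*63 = 0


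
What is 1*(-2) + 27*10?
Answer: 268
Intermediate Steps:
1*(-2) + 27*10 = -2 + 270 = 268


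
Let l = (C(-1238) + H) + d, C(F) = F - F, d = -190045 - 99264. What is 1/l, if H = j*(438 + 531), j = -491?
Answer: -1/765088 ≈ -1.3070e-6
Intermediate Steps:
d = -289309
C(F) = 0
H = -475779 (H = -491*(438 + 531) = -491*969 = -475779)
l = -765088 (l = (0 - 475779) - 289309 = -475779 - 289309 = -765088)
1/l = 1/(-765088) = -1/765088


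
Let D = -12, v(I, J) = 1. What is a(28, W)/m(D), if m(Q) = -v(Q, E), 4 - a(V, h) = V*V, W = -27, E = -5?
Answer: 780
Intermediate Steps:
a(V, h) = 4 - V**2 (a(V, h) = 4 - V*V = 4 - V**2)
m(Q) = -1 (m(Q) = -1*1 = -1)
a(28, W)/m(D) = (4 - 1*28**2)/(-1) = (4 - 1*784)*(-1) = (4 - 784)*(-1) = -780*(-1) = 780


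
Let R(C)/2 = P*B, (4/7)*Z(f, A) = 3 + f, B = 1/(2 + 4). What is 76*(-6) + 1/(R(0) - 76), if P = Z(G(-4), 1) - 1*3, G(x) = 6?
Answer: -130876/287 ≈ -456.01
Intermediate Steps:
B = ⅙ (B = 1/6 = ⅙ ≈ 0.16667)
Z(f, A) = 21/4 + 7*f/4 (Z(f, A) = 7*(3 + f)/4 = 21/4 + 7*f/4)
P = 51/4 (P = (21/4 + (7/4)*6) - 1*3 = (21/4 + 21/2) - 3 = 63/4 - 3 = 51/4 ≈ 12.750)
R(C) = 17/4 (R(C) = 2*((51/4)*(⅙)) = 2*(17/8) = 17/4)
76*(-6) + 1/(R(0) - 76) = 76*(-6) + 1/(17/4 - 76) = -456 + 1/(-287/4) = -456 - 4/287 = -130876/287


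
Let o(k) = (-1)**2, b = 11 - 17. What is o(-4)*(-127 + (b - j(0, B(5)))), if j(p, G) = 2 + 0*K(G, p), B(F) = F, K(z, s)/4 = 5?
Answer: -135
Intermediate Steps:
K(z, s) = 20 (K(z, s) = 4*5 = 20)
b = -6
j(p, G) = 2 (j(p, G) = 2 + 0*20 = 2 + 0 = 2)
o(k) = 1
o(-4)*(-127 + (b - j(0, B(5)))) = 1*(-127 + (-6 - 1*2)) = 1*(-127 + (-6 - 2)) = 1*(-127 - 8) = 1*(-135) = -135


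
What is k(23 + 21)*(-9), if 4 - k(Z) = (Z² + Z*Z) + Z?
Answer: 35208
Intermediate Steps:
k(Z) = 4 - Z - 2*Z² (k(Z) = 4 - ((Z² + Z*Z) + Z) = 4 - ((Z² + Z²) + Z) = 4 - (2*Z² + Z) = 4 - (Z + 2*Z²) = 4 + (-Z - 2*Z²) = 4 - Z - 2*Z²)
k(23 + 21)*(-9) = (4 - (23 + 21) - 2*(23 + 21)²)*(-9) = (4 - 1*44 - 2*44²)*(-9) = (4 - 44 - 2*1936)*(-9) = (4 - 44 - 3872)*(-9) = -3912*(-9) = 35208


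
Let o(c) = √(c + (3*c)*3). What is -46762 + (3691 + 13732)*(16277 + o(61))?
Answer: 283547409 + 17423*√610 ≈ 2.8398e+8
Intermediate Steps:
o(c) = √10*√c (o(c) = √(c + 9*c) = √(10*c) = √10*√c)
-46762 + (3691 + 13732)*(16277 + o(61)) = -46762 + (3691 + 13732)*(16277 + √10*√61) = -46762 + 17423*(16277 + √610) = -46762 + (283594171 + 17423*√610) = 283547409 + 17423*√610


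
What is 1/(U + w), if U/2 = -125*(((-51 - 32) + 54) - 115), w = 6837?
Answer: 1/42837 ≈ 2.3344e-5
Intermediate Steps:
U = 36000 (U = 2*(-125*(((-51 - 32) + 54) - 115)) = 2*(-125*((-83 + 54) - 115)) = 2*(-125*(-29 - 115)) = 2*(-125*(-144)) = 2*18000 = 36000)
1/(U + w) = 1/(36000 + 6837) = 1/42837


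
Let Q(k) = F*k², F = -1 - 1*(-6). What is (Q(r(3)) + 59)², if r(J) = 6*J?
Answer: 2819041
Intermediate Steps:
F = 5 (F = -1 + 6 = 5)
Q(k) = 5*k²
(Q(r(3)) + 59)² = (5*(6*3)² + 59)² = (5*18² + 59)² = (5*324 + 59)² = (1620 + 59)² = 1679² = 2819041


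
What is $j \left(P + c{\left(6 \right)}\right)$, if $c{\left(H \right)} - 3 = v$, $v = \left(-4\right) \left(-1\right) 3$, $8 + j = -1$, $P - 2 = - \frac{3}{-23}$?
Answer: $- \frac{3546}{23} \approx -154.17$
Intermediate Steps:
$P = \frac{49}{23}$ ($P = 2 - \frac{3}{-23} = 2 - - \frac{3}{23} = 2 + \frac{3}{23} = \frac{49}{23} \approx 2.1304$)
$j = -9$ ($j = -8 - 1 = -9$)
$v = 12$ ($v = 4 \cdot 3 = 12$)
$c{\left(H \right)} = 15$ ($c{\left(H \right)} = 3 + 12 = 15$)
$j \left(P + c{\left(6 \right)}\right) = - 9 \left(\frac{49}{23} + 15\right) = \left(-9\right) \frac{394}{23} = - \frac{3546}{23}$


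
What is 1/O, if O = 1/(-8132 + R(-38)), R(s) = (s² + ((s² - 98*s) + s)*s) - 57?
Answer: -201685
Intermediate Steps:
R(s) = -57 + s² + s*(s² - 97*s) (R(s) = (s² + (s² - 97*s)*s) - 57 = (s² + s*(s² - 97*s)) - 57 = -57 + s² + s*(s² - 97*s))
O = -1/201685 (O = 1/(-8132 + (-57 + (-38)³ - 96*(-38)²)) = 1/(-8132 + (-57 - 54872 - 96*1444)) = 1/(-8132 + (-57 - 54872 - 138624)) = 1/(-8132 - 193553) = 1/(-201685) = -1/201685 ≈ -4.9582e-6)
1/O = 1/(-1/201685) = -201685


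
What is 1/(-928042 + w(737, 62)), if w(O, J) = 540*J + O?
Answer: -1/893825 ≈ -1.1188e-6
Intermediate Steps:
w(O, J) = O + 540*J
1/(-928042 + w(737, 62)) = 1/(-928042 + (737 + 540*62)) = 1/(-928042 + (737 + 33480)) = 1/(-928042 + 34217) = 1/(-893825) = -1/893825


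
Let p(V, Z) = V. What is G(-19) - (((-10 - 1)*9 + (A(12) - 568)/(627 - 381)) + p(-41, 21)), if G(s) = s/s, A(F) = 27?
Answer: 35227/246 ≈ 143.20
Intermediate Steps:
G(s) = 1
G(-19) - (((-10 - 1)*9 + (A(12) - 568)/(627 - 381)) + p(-41, 21)) = 1 - (((-10 - 1)*9 + (27 - 568)/(627 - 381)) - 41) = 1 - ((-11*9 - 541/246) - 41) = 1 - ((-99 - 541*1/246) - 41) = 1 - ((-99 - 541/246) - 41) = 1 - (-24895/246 - 41) = 1 - 1*(-34981/246) = 1 + 34981/246 = 35227/246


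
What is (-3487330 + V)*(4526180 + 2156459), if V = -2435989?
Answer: -39583402558841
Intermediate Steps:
(-3487330 + V)*(4526180 + 2156459) = (-3487330 - 2435989)*(4526180 + 2156459) = -5923319*6682639 = -39583402558841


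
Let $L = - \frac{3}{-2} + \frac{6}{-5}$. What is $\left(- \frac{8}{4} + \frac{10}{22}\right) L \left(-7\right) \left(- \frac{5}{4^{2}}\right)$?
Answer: $- \frac{357}{352} \approx -1.0142$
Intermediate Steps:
$L = \frac{3}{10}$ ($L = \left(-3\right) \left(- \frac{1}{2}\right) + 6 \left(- \frac{1}{5}\right) = \frac{3}{2} - \frac{6}{5} = \frac{3}{10} \approx 0.3$)
$\left(- \frac{8}{4} + \frac{10}{22}\right) L \left(-7\right) \left(- \frac{5}{4^{2}}\right) = \left(- \frac{8}{4} + \frac{10}{22}\right) \frac{3}{10} \left(-7\right) \left(- \frac{5}{4^{2}}\right) = \left(\left(-8\right) \frac{1}{4} + 10 \cdot \frac{1}{22}\right) \left(- \frac{21}{10}\right) \left(- \frac{5}{16}\right) = \left(-2 + \frac{5}{11}\right) \left(- \frac{21}{10}\right) \left(\left(-5\right) \frac{1}{16}\right) = \left(- \frac{17}{11}\right) \left(- \frac{21}{10}\right) \left(- \frac{5}{16}\right) = \frac{357}{110} \left(- \frac{5}{16}\right) = - \frac{357}{352}$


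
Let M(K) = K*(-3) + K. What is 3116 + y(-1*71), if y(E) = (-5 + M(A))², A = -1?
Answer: 3125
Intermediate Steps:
M(K) = -2*K (M(K) = -3*K + K = -2*K)
y(E) = 9 (y(E) = (-5 - 2*(-1))² = (-5 + 2)² = (-3)² = 9)
3116 + y(-1*71) = 3116 + 9 = 3125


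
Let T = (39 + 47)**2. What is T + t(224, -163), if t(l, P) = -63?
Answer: 7333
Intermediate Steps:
T = 7396 (T = 86**2 = 7396)
T + t(224, -163) = 7396 - 63 = 7333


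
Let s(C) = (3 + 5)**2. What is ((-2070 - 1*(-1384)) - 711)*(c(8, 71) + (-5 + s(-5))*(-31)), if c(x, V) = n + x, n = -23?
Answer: 2576068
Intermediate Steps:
c(x, V) = -23 + x
s(C) = 64 (s(C) = 8**2 = 64)
((-2070 - 1*(-1384)) - 711)*(c(8, 71) + (-5 + s(-5))*(-31)) = ((-2070 - 1*(-1384)) - 711)*((-23 + 8) + (-5 + 64)*(-31)) = ((-2070 + 1384) - 711)*(-15 + 59*(-31)) = (-686 - 711)*(-15 - 1829) = -1397*(-1844) = 2576068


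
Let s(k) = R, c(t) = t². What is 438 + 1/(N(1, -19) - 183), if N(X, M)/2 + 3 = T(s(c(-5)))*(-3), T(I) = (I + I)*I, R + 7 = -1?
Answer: 419165/957 ≈ 438.00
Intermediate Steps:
R = -8 (R = -7 - 1 = -8)
s(k) = -8
T(I) = 2*I² (T(I) = (2*I)*I = 2*I²)
N(X, M) = -774 (N(X, M) = -6 + 2*((2*(-8)²)*(-3)) = -6 + 2*((2*64)*(-3)) = -6 + 2*(128*(-3)) = -6 + 2*(-384) = -6 - 768 = -774)
438 + 1/(N(1, -19) - 183) = 438 + 1/(-774 - 183) = 438 + 1/(-957) = 438 - 1/957 = 419165/957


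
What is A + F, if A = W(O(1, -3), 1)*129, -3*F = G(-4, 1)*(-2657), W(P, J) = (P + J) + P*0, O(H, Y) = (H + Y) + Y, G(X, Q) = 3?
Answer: 2141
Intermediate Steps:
O(H, Y) = H + 2*Y
W(P, J) = J + P (W(P, J) = (J + P) + 0 = J + P)
F = 2657 (F = -(-2657) = -⅓*(-7971) = 2657)
A = -516 (A = (1 + (1 + 2*(-3)))*129 = (1 + (1 - 6))*129 = (1 - 5)*129 = -4*129 = -516)
A + F = -516 + 2657 = 2141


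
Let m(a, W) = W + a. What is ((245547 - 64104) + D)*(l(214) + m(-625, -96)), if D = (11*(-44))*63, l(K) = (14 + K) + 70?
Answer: -63852273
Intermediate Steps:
l(K) = 84 + K
D = -30492 (D = -484*63 = -30492)
((245547 - 64104) + D)*(l(214) + m(-625, -96)) = ((245547 - 64104) - 30492)*((84 + 214) + (-96 - 625)) = (181443 - 30492)*(298 - 721) = 150951*(-423) = -63852273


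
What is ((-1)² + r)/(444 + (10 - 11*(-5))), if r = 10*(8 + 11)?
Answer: 191/509 ≈ 0.37525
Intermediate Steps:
r = 190 (r = 10*19 = 190)
((-1)² + r)/(444 + (10 - 11*(-5))) = ((-1)² + 190)/(444 + (10 - 11*(-5))) = (1 + 190)/(444 + (10 + 55)) = 191/(444 + 65) = 191/509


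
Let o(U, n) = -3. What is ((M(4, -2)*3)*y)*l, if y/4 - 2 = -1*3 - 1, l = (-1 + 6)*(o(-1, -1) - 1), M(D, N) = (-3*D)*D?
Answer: -23040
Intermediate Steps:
M(D, N) = -3*D**2
l = -20 (l = (-1 + 6)*(-3 - 1) = 5*(-4) = -20)
y = -8 (y = 8 + 4*(-1*3 - 1) = 8 + 4*(-3 - 1) = 8 + 4*(-4) = 8 - 16 = -8)
((M(4, -2)*3)*y)*l = ((-3*4**2*3)*(-8))*(-20) = ((-3*16*3)*(-8))*(-20) = (-48*3*(-8))*(-20) = -144*(-8)*(-20) = 1152*(-20) = -23040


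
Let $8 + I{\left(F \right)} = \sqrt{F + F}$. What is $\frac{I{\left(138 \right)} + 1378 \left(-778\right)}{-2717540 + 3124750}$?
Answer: $- \frac{536046}{203605} + \frac{\sqrt{69}}{203605} \approx -2.6327$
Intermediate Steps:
$I{\left(F \right)} = -8 + \sqrt{2} \sqrt{F}$ ($I{\left(F \right)} = -8 + \sqrt{F + F} = -8 + \sqrt{2 F} = -8 + \sqrt{2} \sqrt{F}$)
$\frac{I{\left(138 \right)} + 1378 \left(-778\right)}{-2717540 + 3124750} = \frac{\left(-8 + \sqrt{2} \sqrt{138}\right) + 1378 \left(-778\right)}{-2717540 + 3124750} = \frac{\left(-8 + 2 \sqrt{69}\right) - 1072084}{407210} = \left(-1072092 + 2 \sqrt{69}\right) \frac{1}{407210} = - \frac{536046}{203605} + \frac{\sqrt{69}}{203605}$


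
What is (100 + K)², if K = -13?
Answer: 7569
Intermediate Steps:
(100 + K)² = (100 - 13)² = 87² = 7569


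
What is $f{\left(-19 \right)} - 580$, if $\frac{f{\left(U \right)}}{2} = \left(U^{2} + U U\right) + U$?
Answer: $826$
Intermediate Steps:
$f{\left(U \right)} = 2 U + 4 U^{2}$ ($f{\left(U \right)} = 2 \left(\left(U^{2} + U U\right) + U\right) = 2 \left(\left(U^{2} + U^{2}\right) + U\right) = 2 \left(2 U^{2} + U\right) = 2 \left(U + 2 U^{2}\right) = 2 U + 4 U^{2}$)
$f{\left(-19 \right)} - 580 = 2 \left(-19\right) \left(1 + 2 \left(-19\right)\right) - 580 = 2 \left(-19\right) \left(1 - 38\right) - 580 = 2 \left(-19\right) \left(-37\right) - 580 = 1406 - 580 = 826$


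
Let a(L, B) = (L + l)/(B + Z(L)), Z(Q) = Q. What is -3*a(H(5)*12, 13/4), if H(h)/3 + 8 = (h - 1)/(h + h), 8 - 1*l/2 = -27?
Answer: -12216/5407 ≈ -2.2593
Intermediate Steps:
l = 70 (l = 16 - 2*(-27) = 16 + 54 = 70)
H(h) = -24 + 3*(-1 + h)/(2*h) (H(h) = -24 + 3*((h - 1)/(h + h)) = -24 + 3*((-1 + h)/((2*h))) = -24 + 3*((-1 + h)*(1/(2*h))) = -24 + 3*((-1 + h)/(2*h)) = -24 + 3*(-1 + h)/(2*h))
a(L, B) = (70 + L)/(B + L) (a(L, B) = (L + 70)/(B + L) = (70 + L)/(B + L))
-3*a(H(5)*12, 13/4) = -3*(70 + ((3/2)*(-1 - 15*5)/5)*12)/(13/4 + ((3/2)*(-1 - 15*5)/5)*12) = -3*(70 + ((3/2)*(⅕)*(-1 - 75))*12)/(13*(¼) + ((3/2)*(⅕)*(-1 - 75))*12) = -3*(70 + ((3/2)*(⅕)*(-76))*12)/(13/4 + ((3/2)*(⅕)*(-76))*12) = -3*(70 - 114/5*12)/(13/4 - 114/5*12) = -3*(70 - 1368/5)/(13/4 - 1368/5) = -3*(-1018)/((-5407/20)*5) = -(-60)*(-1018)/(5407*5) = -3*4072/5407 = -12216/5407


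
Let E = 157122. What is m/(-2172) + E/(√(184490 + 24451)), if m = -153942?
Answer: 25657/362 + 52374*√208941/69647 ≈ 414.61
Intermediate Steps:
m/(-2172) + E/(√(184490 + 24451)) = -153942/(-2172) + 157122/(√(184490 + 24451)) = -153942*(-1/2172) + 157122/(√208941) = 25657/362 + 157122*(√208941/208941) = 25657/362 + 52374*√208941/69647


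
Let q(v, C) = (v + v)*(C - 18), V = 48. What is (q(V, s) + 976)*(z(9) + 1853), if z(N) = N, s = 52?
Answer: 7894880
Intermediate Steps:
q(v, C) = 2*v*(-18 + C) (q(v, C) = (2*v)*(-18 + C) = 2*v*(-18 + C))
(q(V, s) + 976)*(z(9) + 1853) = (2*48*(-18 + 52) + 976)*(9 + 1853) = (2*48*34 + 976)*1862 = (3264 + 976)*1862 = 4240*1862 = 7894880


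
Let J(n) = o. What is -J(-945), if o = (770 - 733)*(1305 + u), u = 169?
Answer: -54538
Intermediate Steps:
o = 54538 (o = (770 - 733)*(1305 + 169) = 37*1474 = 54538)
J(n) = 54538
-J(-945) = -1*54538 = -54538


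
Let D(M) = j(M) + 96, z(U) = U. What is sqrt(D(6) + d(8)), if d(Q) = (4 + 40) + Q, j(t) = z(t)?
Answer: sqrt(154) ≈ 12.410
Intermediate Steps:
j(t) = t
D(M) = 96 + M (D(M) = M + 96 = 96 + M)
d(Q) = 44 + Q
sqrt(D(6) + d(8)) = sqrt((96 + 6) + (44 + 8)) = sqrt(102 + 52) = sqrt(154)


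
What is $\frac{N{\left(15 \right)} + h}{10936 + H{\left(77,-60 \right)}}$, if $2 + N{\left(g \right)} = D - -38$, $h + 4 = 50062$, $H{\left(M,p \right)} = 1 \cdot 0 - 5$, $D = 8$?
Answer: $\frac{50102}{10931} \approx 4.5835$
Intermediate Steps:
$H{\left(M,p \right)} = -5$ ($H{\left(M,p \right)} = 0 - 5 = -5$)
$h = 50058$ ($h = -4 + 50062 = 50058$)
$N{\left(g \right)} = 44$ ($N{\left(g \right)} = -2 + \left(8 - -38\right) = -2 + \left(8 + 38\right) = -2 + 46 = 44$)
$\frac{N{\left(15 \right)} + h}{10936 + H{\left(77,-60 \right)}} = \frac{44 + 50058}{10936 - 5} = \frac{50102}{10931}$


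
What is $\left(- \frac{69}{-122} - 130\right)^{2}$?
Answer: $\frac{249355681}{14884} \approx 16753.0$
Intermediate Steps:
$\left(- \frac{69}{-122} - 130\right)^{2} = \left(\left(-69\right) \left(- \frac{1}{122}\right) - 130\right)^{2} = \left(\frac{69}{122} - 130\right)^{2} = \left(- \frac{15791}{122}\right)^{2} = \frac{249355681}{14884}$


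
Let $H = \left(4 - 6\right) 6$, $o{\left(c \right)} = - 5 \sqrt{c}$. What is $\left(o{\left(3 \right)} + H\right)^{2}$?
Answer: $219 + 120 \sqrt{3} \approx 426.85$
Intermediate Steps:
$H = -12$ ($H = \left(-2\right) 6 = -12$)
$\left(o{\left(3 \right)} + H\right)^{2} = \left(- 5 \sqrt{3} - 12\right)^{2} = \left(-12 - 5 \sqrt{3}\right)^{2}$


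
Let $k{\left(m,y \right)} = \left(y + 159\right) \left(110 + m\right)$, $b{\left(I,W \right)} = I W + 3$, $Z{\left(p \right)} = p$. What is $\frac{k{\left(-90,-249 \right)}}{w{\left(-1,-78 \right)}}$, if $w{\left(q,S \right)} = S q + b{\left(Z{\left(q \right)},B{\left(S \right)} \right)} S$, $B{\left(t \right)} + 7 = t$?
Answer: $\frac{100}{377} \approx 0.26525$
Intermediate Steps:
$B{\left(t \right)} = -7 + t$
$b{\left(I,W \right)} = 3 + I W$
$k{\left(m,y \right)} = \left(110 + m\right) \left(159 + y\right)$ ($k{\left(m,y \right)} = \left(159 + y\right) \left(110 + m\right) = \left(110 + m\right) \left(159 + y\right)$)
$w{\left(q,S \right)} = S q + S \left(3 + q \left(-7 + S\right)\right)$ ($w{\left(q,S \right)} = S q + \left(3 + q \left(-7 + S\right)\right) S = S q + S \left(3 + q \left(-7 + S\right)\right)$)
$\frac{k{\left(-90,-249 \right)}}{w{\left(-1,-78 \right)}} = \frac{17490 + 110 \left(-249\right) + 159 \left(-90\right) - -22410}{\left(-78\right) \left(3 - 1 - \left(-7 - 78\right)\right)} = \frac{17490 - 27390 - 14310 + 22410}{\left(-78\right) \left(3 - 1 - -85\right)} = - \frac{1800}{\left(-78\right) \left(3 - 1 + 85\right)} = - \frac{1800}{\left(-78\right) 87} = - \frac{1800}{-6786} = \left(-1800\right) \left(- \frac{1}{6786}\right) = \frac{100}{377}$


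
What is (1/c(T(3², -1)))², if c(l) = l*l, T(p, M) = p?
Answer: 1/6561 ≈ 0.00015242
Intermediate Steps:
c(l) = l²
(1/c(T(3², -1)))² = (1/((3²)²))² = (1/(9²))² = (1/81)² = 1/6561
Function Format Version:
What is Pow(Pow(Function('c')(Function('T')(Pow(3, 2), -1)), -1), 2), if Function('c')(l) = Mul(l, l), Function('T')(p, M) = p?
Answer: Rational(1, 6561) ≈ 0.00015242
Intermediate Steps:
Function('c')(l) = Pow(l, 2)
Pow(Pow(Function('c')(Function('T')(Pow(3, 2), -1)), -1), 2) = Pow(Pow(Pow(Pow(3, 2), 2), -1), 2) = Pow(Pow(Pow(9, 2), -1), 2) = Pow(Pow(81, -1), 2) = Pow(Rational(1, 81), 2) = Rational(1, 6561)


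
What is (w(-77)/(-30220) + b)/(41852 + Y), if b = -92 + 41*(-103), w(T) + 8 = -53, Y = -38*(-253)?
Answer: -130399239/1555302520 ≈ -0.083842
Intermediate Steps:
Y = 9614
w(T) = -61 (w(T) = -8 - 53 = -61)
b = -4315 (b = -92 - 4223 = -4315)
(w(-77)/(-30220) + b)/(41852 + Y) = (-61/(-30220) - 4315)/(41852 + 9614) = (-61*(-1/30220) - 4315)/51466 = (61/30220 - 4315)*(1/51466) = -130399239/30220*1/51466 = -130399239/1555302520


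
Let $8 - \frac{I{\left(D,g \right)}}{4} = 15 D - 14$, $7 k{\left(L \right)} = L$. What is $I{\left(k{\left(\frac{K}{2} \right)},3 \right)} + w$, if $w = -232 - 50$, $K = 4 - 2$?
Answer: $- \frac{1418}{7} \approx -202.57$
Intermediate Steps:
$K = 2$
$w = -282$
$k{\left(L \right)} = \frac{L}{7}$
$I{\left(D,g \right)} = 88 - 60 D$ ($I{\left(D,g \right)} = 32 - 4 \left(15 D - 14\right) = 32 - 4 \left(-14 + 15 D\right) = 32 - \left(-56 + 60 D\right) = 88 - 60 D$)
$I{\left(k{\left(\frac{K}{2} \right)},3 \right)} + w = \left(88 - 60 \frac{2 \cdot \frac{1}{2}}{7}\right) - 282 = \left(88 - 60 \cdot \frac{1}{7} \cdot 1\right) - 282 = \left(88 - \frac{60}{7}\right) - 282 = \frac{556}{7} - 282 = - \frac{1418}{7}$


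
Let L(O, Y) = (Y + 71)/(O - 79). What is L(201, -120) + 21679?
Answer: 2644789/122 ≈ 21679.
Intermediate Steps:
L(O, Y) = (71 + Y)/(-79 + O)
L(201, -120) + 21679 = (71 - 120)/(-79 + 201) + 21679 = -49/122 + 21679 = 2644789/122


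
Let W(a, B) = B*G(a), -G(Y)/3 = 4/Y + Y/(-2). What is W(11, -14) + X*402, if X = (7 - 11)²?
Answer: 68379/11 ≈ 6216.3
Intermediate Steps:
G(Y) = -12/Y + 3*Y/2 (G(Y) = -3*(4/Y + Y/(-2)) = -3*(4/Y + Y*(-½)) = -3*(4/Y - Y/2) = -12/Y + 3*Y/2)
X = 16 (X = (-4)² = 16)
W(a, B) = B*(-12/a + 3*a/2)
W(11, -14) + X*402 = (3/2)*(-14)*(-8 + 11²)/11 + 16*402 = (3/2)*(-14)*(1/11)*(-8 + 121) + 6432 = (3/2)*(-14)*(1/11)*113 + 6432 = -2373/11 + 6432 = 68379/11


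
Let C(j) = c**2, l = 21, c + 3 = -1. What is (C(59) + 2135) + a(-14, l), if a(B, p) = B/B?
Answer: 2152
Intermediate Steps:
c = -4 (c = -3 - 1 = -4)
C(j) = 16 (C(j) = (-4)**2 = 16)
a(B, p) = 1
(C(59) + 2135) + a(-14, l) = (16 + 2135) + 1 = 2151 + 1 = 2152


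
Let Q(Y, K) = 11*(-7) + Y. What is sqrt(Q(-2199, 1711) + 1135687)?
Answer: sqrt(1133411) ≈ 1064.6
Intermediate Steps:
Q(Y, K) = -77 + Y
sqrt(Q(-2199, 1711) + 1135687) = sqrt((-77 - 2199) + 1135687) = sqrt(-2276 + 1135687) = sqrt(1133411)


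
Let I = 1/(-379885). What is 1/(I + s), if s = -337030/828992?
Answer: -157460812960/64016735271 ≈ -2.4597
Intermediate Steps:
I = -1/379885 ≈ -2.6324e-6
s = -168515/414496 (s = -337030*1/828992 = -168515/414496 ≈ -0.40655)
1/(I + s) = 1/(-1/379885 - 168515/414496) = 1/(-64016735271/157460812960) = -157460812960/64016735271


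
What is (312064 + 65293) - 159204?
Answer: 218153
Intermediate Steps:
(312064 + 65293) - 159204 = 377357 - 159204 = 218153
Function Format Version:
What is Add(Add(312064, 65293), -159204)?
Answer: 218153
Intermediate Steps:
Add(Add(312064, 65293), -159204) = Add(377357, -159204) = 218153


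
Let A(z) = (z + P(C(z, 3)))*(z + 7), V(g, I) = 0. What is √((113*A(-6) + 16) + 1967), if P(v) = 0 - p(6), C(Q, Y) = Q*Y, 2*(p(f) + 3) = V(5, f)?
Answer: 2*√411 ≈ 40.546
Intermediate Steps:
p(f) = -3 (p(f) = -3 + (½)*0 = -3 + 0 = -3)
P(v) = 3 (P(v) = 0 - 1*(-3) = 0 + 3 = 3)
A(z) = (3 + z)*(7 + z) (A(z) = (z + 3)*(z + 7) = (3 + z)*(7 + z))
√((113*A(-6) + 16) + 1967) = √((113*(21 + (-6)² + 10*(-6)) + 16) + 1967) = √((113*(21 + 36 - 60) + 16) + 1967) = √((113*(-3) + 16) + 1967) = √((-339 + 16) + 1967) = √(-323 + 1967) = √1644 = 2*√411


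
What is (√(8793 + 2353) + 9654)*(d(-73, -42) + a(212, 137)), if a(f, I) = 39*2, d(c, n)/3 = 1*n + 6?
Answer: -289620 - 30*√11146 ≈ -2.9279e+5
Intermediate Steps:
d(c, n) = 18 + 3*n (d(c, n) = 3*(1*n + 6) = 3*(n + 6) = 3*(6 + n) = 18 + 3*n)
a(f, I) = 78
(√(8793 + 2353) + 9654)*(d(-73, -42) + a(212, 137)) = (√(8793 + 2353) + 9654)*((18 + 3*(-42)) + 78) = (√11146 + 9654)*((18 - 126) + 78) = (9654 + √11146)*(-108 + 78) = (9654 + √11146)*(-30) = -289620 - 30*√11146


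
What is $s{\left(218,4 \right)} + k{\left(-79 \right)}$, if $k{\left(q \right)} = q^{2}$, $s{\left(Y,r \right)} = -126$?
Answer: $6115$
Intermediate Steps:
$s{\left(218,4 \right)} + k{\left(-79 \right)} = -126 + \left(-79\right)^{2} = -126 + 6241 = 6115$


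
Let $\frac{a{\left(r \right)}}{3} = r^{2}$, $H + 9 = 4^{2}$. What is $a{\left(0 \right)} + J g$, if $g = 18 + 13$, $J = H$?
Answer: $217$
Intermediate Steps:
$H = 7$ ($H = -9 + 4^{2} = -9 + 16 = 7$)
$J = 7$
$g = 31$
$a{\left(r \right)} = 3 r^{2}$
$a{\left(0 \right)} + J g = 3 \cdot 0^{2} + 7 \cdot 31 = 3 \cdot 0 + 217 = 0 + 217 = 217$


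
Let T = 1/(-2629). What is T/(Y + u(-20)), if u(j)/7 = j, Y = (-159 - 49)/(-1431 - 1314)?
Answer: 2745/1009777868 ≈ 2.7184e-6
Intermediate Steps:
Y = 208/2745 (Y = -208/(-2745) = -208*(-1/2745) = 208/2745 ≈ 0.075774)
u(j) = 7*j
T = -1/2629 ≈ -0.00038037
T/(Y + u(-20)) = -1/(2629*(208/2745 + 7*(-20))) = -1/(2629*(208/2745 - 140)) = -1/(2629*(-384092/2745)) = -1/2629*(-2745/384092) = 2745/1009777868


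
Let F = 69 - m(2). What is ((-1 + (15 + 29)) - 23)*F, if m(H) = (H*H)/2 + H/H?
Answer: 1320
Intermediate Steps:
m(H) = 1 + H²/2 (m(H) = H²*(½) + 1 = H²/2 + 1 = 1 + H²/2)
F = 66 (F = 69 - (1 + (½)*2²) = 69 - (1 + (½)*4) = 69 - (1 + 2) = 69 - 1*3 = 69 - 3 = 66)
((-1 + (15 + 29)) - 23)*F = ((-1 + (15 + 29)) - 23)*66 = ((-1 + 44) - 23)*66 = (43 - 23)*66 = 20*66 = 1320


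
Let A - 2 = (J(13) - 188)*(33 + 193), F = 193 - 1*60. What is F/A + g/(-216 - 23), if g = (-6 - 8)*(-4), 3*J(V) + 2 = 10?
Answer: -1018823/4290050 ≈ -0.23749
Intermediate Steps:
F = 133 (F = 193 - 60 = 133)
J(V) = 8/3 (J(V) = -⅔ + (⅓)*10 = -⅔ + 10/3 = 8/3)
A = -125650/3 (A = 2 + (8/3 - 188)*(33 + 193) = 2 - 556/3*226 = 2 - 125656/3 = -125650/3 ≈ -41883.)
g = 56 (g = -14*(-4) = 56)
F/A + g/(-216 - 23) = 133/(-125650/3) + 56/(-216 - 23) = 133*(-3/125650) + 56/(-239) = -57/17950 + 56*(-1/239) = -57/17950 - 56/239 = -1018823/4290050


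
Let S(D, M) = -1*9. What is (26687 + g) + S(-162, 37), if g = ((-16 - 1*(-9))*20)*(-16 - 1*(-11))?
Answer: 27378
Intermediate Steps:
S(D, M) = -9
g = 700 (g = ((-16 + 9)*20)*(-16 + 11) = -7*20*(-5) = -140*(-5) = 700)
(26687 + g) + S(-162, 37) = (26687 + 700) - 9 = 27387 - 9 = 27378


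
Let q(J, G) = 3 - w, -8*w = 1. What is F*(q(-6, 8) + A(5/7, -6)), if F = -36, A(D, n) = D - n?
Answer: -4959/14 ≈ -354.21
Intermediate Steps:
w = -1/8 (w = -1/8*1 = -1/8 ≈ -0.12500)
q(J, G) = 25/8 (q(J, G) = 3 - 1*(-1/8) = 3 + 1/8 = 25/8)
F*(q(-6, 8) + A(5/7, -6)) = -36*(25/8 + (5/7 - 1*(-6))) = -36*(25/8 + (5*(1/7) + 6)) = -36*(25/8 + (5/7 + 6)) = -36*(25/8 + 47/7) = -36*551/56 = -4959/14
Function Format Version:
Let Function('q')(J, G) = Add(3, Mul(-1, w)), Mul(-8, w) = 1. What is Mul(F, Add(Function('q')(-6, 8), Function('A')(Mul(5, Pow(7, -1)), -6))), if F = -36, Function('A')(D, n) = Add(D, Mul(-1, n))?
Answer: Rational(-4959, 14) ≈ -354.21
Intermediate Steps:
w = Rational(-1, 8) (w = Mul(Rational(-1, 8), 1) = Rational(-1, 8) ≈ -0.12500)
Function('q')(J, G) = Rational(25, 8) (Function('q')(J, G) = Add(3, Mul(-1, Rational(-1, 8))) = Add(3, Rational(1, 8)) = Rational(25, 8))
Mul(F, Add(Function('q')(-6, 8), Function('A')(Mul(5, Pow(7, -1)), -6))) = Mul(-36, Add(Rational(25, 8), Add(Mul(5, Pow(7, -1)), Mul(-1, -6)))) = Mul(-36, Add(Rational(25, 8), Add(Mul(5, Rational(1, 7)), 6))) = Mul(-36, Add(Rational(25, 8), Add(Rational(5, 7), 6))) = Mul(-36, Add(Rational(25, 8), Rational(47, 7))) = Mul(-36, Rational(551, 56)) = Rational(-4959, 14)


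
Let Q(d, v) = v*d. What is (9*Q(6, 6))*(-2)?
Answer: -648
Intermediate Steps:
Q(d, v) = d*v
(9*Q(6, 6))*(-2) = (9*(6*6))*(-2) = (9*36)*(-2) = 324*(-2) = -648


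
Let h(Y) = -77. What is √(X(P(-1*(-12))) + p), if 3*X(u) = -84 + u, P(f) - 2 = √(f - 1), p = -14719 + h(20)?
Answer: √(-133410 + 3*√11)/3 ≈ 121.75*I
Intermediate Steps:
p = -14796 (p = -14719 - 77 = -14796)
P(f) = 2 + √(-1 + f) (P(f) = 2 + √(f - 1) = 2 + √(-1 + f))
X(u) = -28 + u/3 (X(u) = (-84 + u)/3 = -28 + u/3)
√(X(P(-1*(-12))) + p) = √((-28 + (2 + √(-1 - 1*(-12)))/3) - 14796) = √((-28 + (2 + √(-1 + 12))/3) - 14796) = √((-28 + (2 + √11)/3) - 14796) = √((-28 + (⅔ + √11/3)) - 14796) = √((-82/3 + √11/3) - 14796) = √(-44470/3 + √11/3)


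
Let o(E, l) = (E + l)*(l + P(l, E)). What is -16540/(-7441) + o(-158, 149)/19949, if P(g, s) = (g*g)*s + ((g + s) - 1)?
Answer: 235231693271/148440509 ≈ 1584.7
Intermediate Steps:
P(g, s) = -1 + g + s + s*g² (P(g, s) = g²*s + (-1 + g + s) = s*g² + (-1 + g + s) = -1 + g + s + s*g²)
o(E, l) = (E + l)*(-1 + E + 2*l + E*l²) (o(E, l) = (E + l)*(l + (-1 + l + E + E*l²)) = (E + l)*(l + (-1 + E + l + E*l²)) = (E + l)*(-1 + E + 2*l + E*l²))
-16540/(-7441) + o(-158, 149)/19949 = -16540/(-7441) + ((-158)² - 1*(-158) - 1*149 + 2*149² - 158*149³ + (-158)²*149² + 3*(-158)*149)/19949 = -16540*(-1/7441) + (24964 + 158 - 149 + 2*22201 - 158*3307949 + 24964*22201 - 70626)*(1/19949) = 16540/7441 + (24964 + 158 - 149 + 44402 - 522655942 + 554225764 - 70626)*(1/19949) = 16540/7441 + 31568571*(1/19949) = 16540/7441 + 31568571/19949 = 235231693271/148440509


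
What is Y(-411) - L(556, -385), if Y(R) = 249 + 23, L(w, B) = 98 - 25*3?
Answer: 249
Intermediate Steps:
L(w, B) = 23 (L(w, B) = 98 - 75 = 23)
Y(R) = 272
Y(-411) - L(556, -385) = 272 - 1*23 = 272 - 23 = 249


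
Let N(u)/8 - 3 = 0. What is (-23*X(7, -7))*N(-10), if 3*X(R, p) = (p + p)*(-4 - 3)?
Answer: -18032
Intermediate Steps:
X(R, p) = -14*p/3 (X(R, p) = ((p + p)*(-4 - 3))/3 = ((2*p)*(-7))/3 = (-14*p)/3 = -14*p/3)
N(u) = 24 (N(u) = 24 + 8*0 = 24 + 0 = 24)
(-23*X(7, -7))*N(-10) = -(-322)*(-7)/3*24 = -23*98/3*24 = -2254/3*24 = -18032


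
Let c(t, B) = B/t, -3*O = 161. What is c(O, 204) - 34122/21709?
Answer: -18779550/3495149 ≈ -5.3730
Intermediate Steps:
O = -161/3 (O = -⅓*161 = -161/3 ≈ -53.667)
c(O, 204) - 34122/21709 = 204/(-161/3) - 34122/21709 = 204*(-3/161) - 34122*1/21709 = -612/161 - 34122/21709 = -18779550/3495149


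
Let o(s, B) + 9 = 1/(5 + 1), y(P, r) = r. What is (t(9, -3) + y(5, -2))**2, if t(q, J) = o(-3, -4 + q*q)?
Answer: 4225/36 ≈ 117.36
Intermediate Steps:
o(s, B) = -53/6 (o(s, B) = -9 + 1/(5 + 1) = -9 + 1/6 = -53/6)
t(q, J) = -53/6
(t(9, -3) + y(5, -2))**2 = (-53/6 - 2)**2 = (-65/6)**2 = 4225/36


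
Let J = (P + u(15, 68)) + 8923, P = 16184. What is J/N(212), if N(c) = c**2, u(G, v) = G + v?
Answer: 12595/22472 ≈ 0.56048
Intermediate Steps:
J = 25190 (J = (16184 + (15 + 68)) + 8923 = (16184 + 83) + 8923 = 16267 + 8923 = 25190)
J/N(212) = 25190/(212**2) = 25190/44944 = 25190*(1/44944) = 12595/22472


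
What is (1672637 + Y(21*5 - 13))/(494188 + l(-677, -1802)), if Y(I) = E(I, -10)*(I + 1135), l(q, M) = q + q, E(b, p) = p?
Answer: 1660367/492834 ≈ 3.3690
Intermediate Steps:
l(q, M) = 2*q
Y(I) = -11350 - 10*I (Y(I) = -10*(I + 1135) = -10*(1135 + I) = -11350 - 10*I)
(1672637 + Y(21*5 - 13))/(494188 + l(-677, -1802)) = (1672637 + (-11350 - 10*(21*5 - 13)))/(494188 + 2*(-677)) = (1672637 + (-11350 - 10*(105 - 13)))/(494188 - 1354) = (1672637 + (-11350 - 10*92))/492834 = (1672637 + (-11350 - 920))*(1/492834) = (1672637 - 12270)*(1/492834) = 1660367*(1/492834) = 1660367/492834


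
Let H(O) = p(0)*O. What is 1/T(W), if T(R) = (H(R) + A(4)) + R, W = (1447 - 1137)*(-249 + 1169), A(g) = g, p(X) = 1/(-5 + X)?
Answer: 1/228164 ≈ 4.3828e-6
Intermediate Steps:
H(O) = -O/5 (H(O) = O/(-5 + 0) = O/(-5) = -O/5)
W = 285200 (W = 310*920 = 285200)
T(R) = 4 + 4*R/5 (T(R) = (-R/5 + 4) + R = (4 - R/5) + R = 4 + 4*R/5)
1/T(W) = 1/(4 + (⅘)*285200) = 1/(4 + 228160) = 1/228164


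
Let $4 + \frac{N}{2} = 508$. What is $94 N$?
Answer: $94752$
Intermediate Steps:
$N = 1008$ ($N = -8 + 2 \cdot 508 = -8 + 1016 = 1008$)
$94 N = 94 \cdot 1008 = 94752$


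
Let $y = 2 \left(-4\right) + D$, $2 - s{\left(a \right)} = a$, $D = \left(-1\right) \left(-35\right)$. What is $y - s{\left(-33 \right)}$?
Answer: $-8$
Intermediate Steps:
$D = 35$
$s{\left(a \right)} = 2 - a$
$y = 27$ ($y = 2 \left(-4\right) + 35 = -8 + 35 = 27$)
$y - s{\left(-33 \right)} = 27 - \left(2 - -33\right) = 27 - \left(2 + 33\right) = 27 - 35 = -8$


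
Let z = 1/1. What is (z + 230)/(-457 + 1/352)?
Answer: -27104/53621 ≈ -0.50547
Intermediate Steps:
z = 1
(z + 230)/(-457 + 1/352) = (1 + 230)/(-457 + 1/352) = 231/(-457 + 1/352) = 231/(-160863/352) = 231*(-352/160863) = -27104/53621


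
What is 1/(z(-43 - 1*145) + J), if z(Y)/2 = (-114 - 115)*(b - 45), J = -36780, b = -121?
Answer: 1/39248 ≈ 2.5479e-5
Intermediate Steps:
z(Y) = 76028 (z(Y) = 2*((-114 - 115)*(-121 - 45)) = 2*(-229*(-166)) = 2*38014 = 76028)
1/(z(-43 - 1*145) + J) = 1/(76028 - 36780) = 1/39248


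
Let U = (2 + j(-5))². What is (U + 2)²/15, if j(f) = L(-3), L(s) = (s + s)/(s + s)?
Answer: 121/15 ≈ 8.0667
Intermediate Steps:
L(s) = 1 (L(s) = (2*s)/((2*s)) = (2*s)*(1/(2*s)) = 1)
j(f) = 1
U = 9 (U = (2 + 1)² = 3² = 9)
(U + 2)²/15 = (9 + 2)²/15 = 11²*(1/15) = 121*(1/15) = 121/15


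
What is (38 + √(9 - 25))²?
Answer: 1428 + 304*I ≈ 1428.0 + 304.0*I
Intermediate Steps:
(38 + √(9 - 25))² = (38 + √(-16))² = (38 + 4*I)²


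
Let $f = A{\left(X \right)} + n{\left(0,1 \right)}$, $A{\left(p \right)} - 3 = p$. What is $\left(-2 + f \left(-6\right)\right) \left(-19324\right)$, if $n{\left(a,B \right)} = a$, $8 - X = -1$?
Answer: $1429976$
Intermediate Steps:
$X = 9$ ($X = 8 - -1 = 8 + 1 = 9$)
$A{\left(p \right)} = 3 + p$
$f = 12$ ($f = \left(3 + 9\right) + 0 = 12 + 0 = 12$)
$\left(-2 + f \left(-6\right)\right) \left(-19324\right) = \left(-2 + 12 \left(-6\right)\right) \left(-19324\right) = \left(-2 - 72\right) \left(-19324\right) = \left(-74\right) \left(-19324\right) = 1429976$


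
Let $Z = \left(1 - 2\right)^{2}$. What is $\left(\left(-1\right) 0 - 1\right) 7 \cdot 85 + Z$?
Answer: $-594$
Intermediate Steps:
$Z = 1$ ($Z = \left(-1\right)^{2} = 1$)
$\left(\left(-1\right) 0 - 1\right) 7 \cdot 85 + Z = \left(\left(-1\right) 0 - 1\right) 7 \cdot 85 + 1 = \left(0 - 1\right) 7 \cdot 85 + 1 = \left(-1\right) 7 \cdot 85 + 1 = \left(-7\right) 85 + 1 = -595 + 1 = -594$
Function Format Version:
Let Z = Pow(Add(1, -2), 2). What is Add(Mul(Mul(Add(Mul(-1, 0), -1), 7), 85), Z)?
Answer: -594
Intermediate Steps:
Z = 1 (Z = Pow(-1, 2) = 1)
Add(Mul(Mul(Add(Mul(-1, 0), -1), 7), 85), Z) = Add(Mul(Mul(Add(Mul(-1, 0), -1), 7), 85), 1) = Add(Mul(Mul(Add(0, -1), 7), 85), 1) = Add(Mul(Mul(-1, 7), 85), 1) = Add(Mul(-7, 85), 1) = Add(-595, 1) = -594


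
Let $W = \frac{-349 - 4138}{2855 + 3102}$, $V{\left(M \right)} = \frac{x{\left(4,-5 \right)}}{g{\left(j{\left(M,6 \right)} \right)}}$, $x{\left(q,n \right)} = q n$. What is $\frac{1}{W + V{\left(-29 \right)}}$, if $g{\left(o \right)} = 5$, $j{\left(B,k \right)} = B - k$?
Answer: $- \frac{851}{4045} \approx -0.21038$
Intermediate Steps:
$x{\left(q,n \right)} = n q$
$V{\left(M \right)} = -4$ ($V{\left(M \right)} = \frac{\left(-5\right) 4}{5} = \left(-20\right) \frac{1}{5} = -4$)
$W = - \frac{641}{851}$ ($W = - \frac{4487}{5957} = \left(-4487\right) \frac{1}{5957} = - \frac{641}{851} \approx -0.75323$)
$\frac{1}{W + V{\left(-29 \right)}} = \frac{1}{- \frac{641}{851} - 4} = \frac{1}{- \frac{4045}{851}} = - \frac{851}{4045}$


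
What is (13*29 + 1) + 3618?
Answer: 3996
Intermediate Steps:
(13*29 + 1) + 3618 = (377 + 1) + 3618 = 378 + 3618 = 3996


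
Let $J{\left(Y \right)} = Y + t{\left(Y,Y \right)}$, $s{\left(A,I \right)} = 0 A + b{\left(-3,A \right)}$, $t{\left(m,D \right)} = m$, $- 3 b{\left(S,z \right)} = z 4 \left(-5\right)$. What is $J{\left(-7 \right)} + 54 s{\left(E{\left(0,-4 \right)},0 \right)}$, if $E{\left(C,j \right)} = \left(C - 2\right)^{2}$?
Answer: $1426$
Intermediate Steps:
$E{\left(C,j \right)} = \left(-2 + C\right)^{2}$
$b{\left(S,z \right)} = \frac{20 z}{3}$ ($b{\left(S,z \right)} = - \frac{z 4 \left(-5\right)}{3} = - \frac{4 z \left(-5\right)}{3} = - \frac{\left(-20\right) z}{3} = \frac{20 z}{3}$)
$s{\left(A,I \right)} = \frac{20 A}{3}$ ($s{\left(A,I \right)} = 0 A + \frac{20 A}{3} = 0 + \frac{20 A}{3} = \frac{20 A}{3}$)
$J{\left(Y \right)} = 2 Y$ ($J{\left(Y \right)} = Y + Y = 2 Y$)
$J{\left(-7 \right)} + 54 s{\left(E{\left(0,-4 \right)},0 \right)} = 2 \left(-7\right) + 54 \frac{20 \left(-2 + 0\right)^{2}}{3} = -14 + 54 \frac{20 \left(-2\right)^{2}}{3} = -14 + 54 \cdot \frac{20}{3} \cdot 4 = -14 + 54 \cdot \frac{80}{3} = -14 + 1440 = 1426$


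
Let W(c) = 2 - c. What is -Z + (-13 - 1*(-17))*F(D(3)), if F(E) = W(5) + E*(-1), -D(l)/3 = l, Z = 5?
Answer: 19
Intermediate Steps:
D(l) = -3*l
F(E) = -3 - E (F(E) = (2 - 1*5) + E*(-1) = (2 - 5) - E = -3 - E)
-Z + (-13 - 1*(-17))*F(D(3)) = -1*5 + (-13 - 1*(-17))*(-3 - (-3)*3) = -5 + (-13 + 17)*(-3 - 1*(-9)) = -5 + 4*(-3 + 9) = -5 + 4*6 = -5 + 24 = 19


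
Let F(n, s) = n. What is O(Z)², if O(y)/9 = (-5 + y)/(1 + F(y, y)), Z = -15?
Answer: 8100/49 ≈ 165.31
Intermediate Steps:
O(y) = 9*(-5 + y)/(1 + y) (O(y) = 9*((-5 + y)/(1 + y)) = 9*(-5 + y)/(1 + y))
O(Z)² = (9*(-5 - 15)/(1 - 15))² = (9*(-20)/(-14))² = (9*(-1/14)*(-20))² = (90/7)² = 8100/49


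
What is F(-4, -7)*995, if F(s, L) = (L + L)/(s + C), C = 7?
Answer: -13930/3 ≈ -4643.3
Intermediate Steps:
F(s, L) = 2*L/(7 + s) (F(s, L) = (L + L)/(s + 7) = (2*L)/(7 + s) = 2*L/(7 + s))
F(-4, -7)*995 = (2*(-7)/(7 - 4))*995 = (2*(-7)/3)*995 = (2*(-7)*(1/3))*995 = -14/3*995 = -13930/3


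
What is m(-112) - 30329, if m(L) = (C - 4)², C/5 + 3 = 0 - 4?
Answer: -28808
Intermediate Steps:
C = -35 (C = -15 + 5*(0 - 4) = -15 + 5*(-4) = -15 - 20 = -35)
m(L) = 1521 (m(L) = (-35 - 4)² = (-39)² = 1521)
m(-112) - 30329 = 1521 - 30329 = -28808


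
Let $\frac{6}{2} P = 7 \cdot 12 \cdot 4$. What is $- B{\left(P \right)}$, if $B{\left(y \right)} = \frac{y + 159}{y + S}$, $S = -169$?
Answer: $\frac{271}{57} \approx 4.7544$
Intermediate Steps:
$P = 112$ ($P = \frac{7 \cdot 12 \cdot 4}{3} = \frac{7 \cdot 48}{3} = \frac{1}{3} \cdot 336 = 112$)
$B{\left(y \right)} = \frac{159 + y}{-169 + y}$ ($B{\left(y \right)} = \frac{y + 159}{y - 169} = \frac{159 + y}{-169 + y}$)
$- B{\left(P \right)} = - \frac{159 + 112}{-169 + 112} = - \frac{271}{-57} = - \frac{\left(-1\right) 271}{57} = \left(-1\right) \left(- \frac{271}{57}\right) = \frac{271}{57}$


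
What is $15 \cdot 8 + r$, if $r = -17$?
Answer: $103$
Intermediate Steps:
$15 \cdot 8 + r = 15 \cdot 8 - 17 = 120 - 17 = 103$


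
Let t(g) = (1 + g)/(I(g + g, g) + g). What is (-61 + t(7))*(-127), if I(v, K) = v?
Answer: 161671/21 ≈ 7698.6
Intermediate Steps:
t(g) = (1 + g)/(3*g) (t(g) = (1 + g)/((g + g) + g) = (1 + g)/(2*g + g) = (1 + g)/((3*g)) = (1 + g)*(1/(3*g)) = (1 + g)/(3*g))
(-61 + t(7))*(-127) = (-61 + (1/3)*(1 + 7)/7)*(-127) = (-61 + (1/3)*(1/7)*8)*(-127) = (-61 + 8/21)*(-127) = -1273/21*(-127) = 161671/21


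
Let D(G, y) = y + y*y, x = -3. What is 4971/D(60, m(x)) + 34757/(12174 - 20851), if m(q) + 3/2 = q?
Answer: 56781259/182217 ≈ 311.61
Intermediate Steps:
m(q) = -3/2 + q
D(G, y) = y + y²
4971/D(60, m(x)) + 34757/(12174 - 20851) = 4971/(((-3/2 - 3)*(1 + (-3/2 - 3)))) + 34757/(12174 - 20851) = 4971/((-9*(1 - 9/2)/2)) + 34757/(-8677) = 4971/((-9/2*(-7/2))) + 34757*(-1/8677) = 4971/(63/4) - 34757/8677 = 4971*(4/63) - 34757/8677 = 6628/21 - 34757/8677 = 56781259/182217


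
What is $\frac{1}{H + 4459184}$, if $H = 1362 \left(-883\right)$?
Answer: $\frac{1}{3256538} \approx 3.0707 \cdot 10^{-7}$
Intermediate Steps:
$H = -1202646$
$\frac{1}{H + 4459184} = \frac{1}{-1202646 + 4459184} = \frac{1}{3256538}$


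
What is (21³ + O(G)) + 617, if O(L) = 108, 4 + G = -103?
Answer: 9986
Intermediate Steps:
G = -107 (G = -4 - 103 = -107)
(21³ + O(G)) + 617 = (21³ + 108) + 617 = (9261 + 108) + 617 = 9369 + 617 = 9986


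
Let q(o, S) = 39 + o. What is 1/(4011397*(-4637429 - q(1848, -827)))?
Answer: -1/18610138284452 ≈ -5.3734e-14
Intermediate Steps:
1/(4011397*(-4637429 - q(1848, -827))) = 1/(4011397*(-4637429 - (39 + 1848))) = 1/(4011397*(-4637429 - 1*1887)) = 1/(4011397*(-4637429 - 1887)) = (1/4011397)/(-4639316) = (1/4011397)*(-1/4639316) = -1/18610138284452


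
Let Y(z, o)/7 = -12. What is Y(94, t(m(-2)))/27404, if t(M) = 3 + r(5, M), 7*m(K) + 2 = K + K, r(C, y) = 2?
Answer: -21/6851 ≈ -0.0030652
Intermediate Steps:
m(K) = -2/7 + 2*K/7 (m(K) = -2/7 + (K + K)/7 = -2/7 + (2*K)/7 = -2/7 + 2*K/7)
t(M) = 5 (t(M) = 3 + 2 = 5)
Y(z, o) = -84 (Y(z, o) = 7*(-12) = -84)
Y(94, t(m(-2)))/27404 = -84/27404 = -84*1/27404 = -21/6851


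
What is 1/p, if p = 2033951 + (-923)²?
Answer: 1/2885880 ≈ 3.4651e-7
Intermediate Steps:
p = 2885880 (p = 2033951 + 851929 = 2885880)
1/p = 1/2885880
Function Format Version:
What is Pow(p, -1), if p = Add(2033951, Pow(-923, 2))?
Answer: Rational(1, 2885880) ≈ 3.4651e-7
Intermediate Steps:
p = 2885880 (p = Add(2033951, 851929) = 2885880)
Pow(p, -1) = Pow(2885880, -1) = Rational(1, 2885880)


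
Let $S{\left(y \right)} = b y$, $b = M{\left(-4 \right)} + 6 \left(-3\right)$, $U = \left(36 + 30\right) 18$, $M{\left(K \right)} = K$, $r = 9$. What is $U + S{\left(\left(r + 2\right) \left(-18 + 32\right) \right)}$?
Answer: $-2200$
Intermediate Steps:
$U = 1188$ ($U = 66 \cdot 18 = 1188$)
$b = -22$ ($b = -4 + 6 \left(-3\right) = -4 - 18 = -22$)
$S{\left(y \right)} = - 22 y$
$U + S{\left(\left(r + 2\right) \left(-18 + 32\right) \right)} = 1188 - 22 \left(9 + 2\right) \left(-18 + 32\right) = 1188 - 22 \cdot 11 \cdot 14 = 1188 - 3388 = -2200$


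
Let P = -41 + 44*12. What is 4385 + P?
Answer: 4872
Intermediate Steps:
P = 487 (P = -41 + 528 = 487)
4385 + P = 4385 + 487 = 4872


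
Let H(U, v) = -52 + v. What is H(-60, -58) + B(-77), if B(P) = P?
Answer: -187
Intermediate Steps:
H(-60, -58) + B(-77) = (-52 - 58) - 77 = -110 - 77 = -187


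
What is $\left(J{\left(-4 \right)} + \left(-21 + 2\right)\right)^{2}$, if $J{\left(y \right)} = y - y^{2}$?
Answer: $1521$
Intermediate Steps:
$\left(J{\left(-4 \right)} + \left(-21 + 2\right)\right)^{2} = \left(- 4 \left(1 - -4\right) + \left(-21 + 2\right)\right)^{2} = \left(- 4 \left(1 + 4\right) - 19\right)^{2} = \left(\left(-4\right) 5 - 19\right)^{2} = \left(-20 - 19\right)^{2} = \left(-39\right)^{2} = 1521$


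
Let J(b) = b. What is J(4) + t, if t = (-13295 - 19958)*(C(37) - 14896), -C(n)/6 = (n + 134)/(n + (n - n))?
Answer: 18361575182/37 ≈ 4.9626e+8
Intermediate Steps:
C(n) = -6*(134 + n)/n (C(n) = -6*(n + 134)/(n + (n - n)) = -6*(134 + n)/(n + 0) = -6*(134 + n)/n)
t = 18361575034/37 (t = (-13295 - 19958)*((-6 - 804/37) - 14896) = -33253*((-6 - 804*1/37) - 14896) = -33253*((-6 - 804/37) - 14896) = -33253*(-1026/37 - 14896) = -33253*(-552178/37) = 18361575034/37 ≈ 4.9626e+8)
J(4) + t = 4 + 18361575034/37 = 18361575182/37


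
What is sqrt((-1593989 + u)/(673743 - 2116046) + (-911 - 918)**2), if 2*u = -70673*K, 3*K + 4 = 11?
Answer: sqrt(250520388383563423494)/8653818 ≈ 1829.0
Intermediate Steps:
K = 7/3 (K = -4/3 + (1/3)*11 = -4/3 + 11/3 = 7/3 ≈ 2.3333)
u = -494711/6 (u = (-70673*7/3)/2 = (1/2)*(-494711/3) = -494711/6 ≈ -82452.)
sqrt((-1593989 + u)/(673743 - 2116046) + (-911 - 918)**2) = sqrt((-1593989 - 494711/6)/(673743 - 2116046) + (-911 - 918)**2) = sqrt(-10058645/6/(-1442303) + (-1829)**2) = sqrt(-10058645/6*(-1/1442303) + 3345241) = sqrt(10058645/8653818 + 3345241) = sqrt(28949116838783/8653818) = sqrt(250520388383563423494)/8653818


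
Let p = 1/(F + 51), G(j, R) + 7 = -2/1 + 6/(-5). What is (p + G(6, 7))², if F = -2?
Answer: 6220036/60025 ≈ 103.62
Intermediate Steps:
G(j, R) = -51/5 (G(j, R) = -7 + (-2/1 + 6/(-5)) = -7 + (-2*1 + 6*(-⅕)) = -7 + (-2 - 6/5) = -7 - 16/5 = -51/5)
p = 1/49 (p = 1/(-2 + 51) = 1/49 ≈ 0.020408)
(p + G(6, 7))² = (1/49 - 51/5)² = (-2494/245)² = 6220036/60025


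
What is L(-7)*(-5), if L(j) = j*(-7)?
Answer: -245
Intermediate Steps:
L(j) = -7*j
L(-7)*(-5) = -7*(-7)*(-5) = 49*(-5) = -245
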